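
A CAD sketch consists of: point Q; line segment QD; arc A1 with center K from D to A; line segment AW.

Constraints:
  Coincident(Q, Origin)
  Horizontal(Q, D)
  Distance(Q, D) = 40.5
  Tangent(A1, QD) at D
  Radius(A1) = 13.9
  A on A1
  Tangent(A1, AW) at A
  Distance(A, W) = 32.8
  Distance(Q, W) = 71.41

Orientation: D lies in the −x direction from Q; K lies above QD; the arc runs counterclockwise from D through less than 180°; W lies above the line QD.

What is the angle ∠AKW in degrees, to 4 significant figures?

67.03°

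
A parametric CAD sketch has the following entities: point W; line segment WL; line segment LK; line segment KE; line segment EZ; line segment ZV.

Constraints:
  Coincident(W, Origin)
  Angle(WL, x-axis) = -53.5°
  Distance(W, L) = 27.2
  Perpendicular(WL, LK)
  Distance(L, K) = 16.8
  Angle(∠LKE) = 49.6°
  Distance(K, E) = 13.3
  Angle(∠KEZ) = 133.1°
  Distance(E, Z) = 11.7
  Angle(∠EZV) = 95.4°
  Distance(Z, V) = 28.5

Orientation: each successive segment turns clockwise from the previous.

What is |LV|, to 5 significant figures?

19.082

W is at the origin; WL runs at -53.5° with length 27.2, so L = (16.179, -21.865). WL is perpendicular to LK, so LK runs at -143.50°; with |LK| = 16.8, K = (2.6744, -31.858). ∠LKE = 49.6° gives KE at 86.100° from the x-axis; with |KE| = 13.3, E = (3.5790, -18.589). ∠KEZ = 133.1° gives EZ at 39.200° from the x-axis; with |EZ| = 11.7, Z = (12.646, -11.194). ∠EZV = 95.4° gives ZV at -45.400° from the x-axis; with |ZV| = 28.5, V = (32.657, -31.487). Then |LV| = |V − L| = 19.082.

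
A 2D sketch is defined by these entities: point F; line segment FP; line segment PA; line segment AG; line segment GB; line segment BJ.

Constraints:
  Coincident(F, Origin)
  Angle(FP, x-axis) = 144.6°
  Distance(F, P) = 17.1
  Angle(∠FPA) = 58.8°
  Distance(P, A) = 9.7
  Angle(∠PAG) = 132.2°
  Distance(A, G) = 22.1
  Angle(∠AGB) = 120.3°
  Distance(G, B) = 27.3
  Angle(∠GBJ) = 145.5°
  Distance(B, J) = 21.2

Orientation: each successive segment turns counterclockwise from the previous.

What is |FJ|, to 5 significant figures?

41.863

∠AGB = 120.3° gives GB at 13.300° from the x-axis; with |GB| = 27.3, B = (27.159, -9.4921). ∠GBJ = 145.5° gives BJ at 47.800° from the x-axis; with |BJ| = 21.2, J = (41.400, 6.2130). Then |FJ| = |J − F| = 41.863.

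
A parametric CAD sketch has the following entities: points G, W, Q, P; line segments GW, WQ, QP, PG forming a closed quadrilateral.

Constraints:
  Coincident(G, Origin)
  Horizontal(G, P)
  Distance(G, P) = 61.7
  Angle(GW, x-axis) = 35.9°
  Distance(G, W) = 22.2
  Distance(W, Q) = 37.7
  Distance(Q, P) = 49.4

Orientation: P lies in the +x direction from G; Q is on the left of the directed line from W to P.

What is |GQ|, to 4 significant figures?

59.09

Checks: |WQ| = 37.70 ✓; |QP| = 49.40 ✓.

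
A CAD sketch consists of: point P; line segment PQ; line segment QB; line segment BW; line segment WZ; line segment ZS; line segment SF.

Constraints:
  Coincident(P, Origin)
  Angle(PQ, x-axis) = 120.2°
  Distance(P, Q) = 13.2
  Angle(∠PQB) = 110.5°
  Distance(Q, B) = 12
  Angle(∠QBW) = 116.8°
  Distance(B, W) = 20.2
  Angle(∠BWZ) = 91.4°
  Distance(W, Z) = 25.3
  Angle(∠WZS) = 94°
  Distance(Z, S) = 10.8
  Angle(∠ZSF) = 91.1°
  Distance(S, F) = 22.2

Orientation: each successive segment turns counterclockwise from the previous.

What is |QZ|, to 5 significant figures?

30.009

∠QBW = 116.8° gives BW at -107.10° from the x-axis; with |BW| = 20.2, W = (-24.408, -9.9205). ∠BWZ = 91.4° gives WZ at -18.500° from the x-axis; with |WZ| = 25.3, Z = (-0.41533, -17.948). Then |QZ| = |Z − Q| = 30.009.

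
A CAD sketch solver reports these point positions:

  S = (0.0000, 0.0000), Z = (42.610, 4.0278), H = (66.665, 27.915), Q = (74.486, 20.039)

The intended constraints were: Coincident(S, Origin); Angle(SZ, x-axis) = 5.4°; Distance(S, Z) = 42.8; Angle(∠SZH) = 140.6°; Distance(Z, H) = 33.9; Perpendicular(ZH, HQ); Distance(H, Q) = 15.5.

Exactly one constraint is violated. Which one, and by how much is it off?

Distance(H, Q) = 15.5 — off by 4.40.

S = (0.00, 0.00) ✓; SZ at 5.400° ✓; |SZ| = 42.80 ✓; ∠SZH = 140.6° ✓; |ZH| = 33.90 ✓; ∠(ZH, HQ) = 90.00° ✓; |HQ| = 11.10 ✗.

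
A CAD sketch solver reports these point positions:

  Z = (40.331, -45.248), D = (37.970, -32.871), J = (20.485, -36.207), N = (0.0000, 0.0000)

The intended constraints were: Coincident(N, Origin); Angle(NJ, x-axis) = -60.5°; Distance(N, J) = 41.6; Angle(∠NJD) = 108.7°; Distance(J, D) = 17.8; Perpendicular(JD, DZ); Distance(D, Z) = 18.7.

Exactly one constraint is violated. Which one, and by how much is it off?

Distance(D, Z) = 18.7 — off by 6.10.

N = (0.00, 0.00) ✓; NJ at -60.50° ✓; |NJ| = 41.60 ✓; ∠NJD = 108.7° ✓; |JD| = 17.80 ✓; ∠(JD, DZ) = 90.00° ✓; |DZ| = 12.60 ✗.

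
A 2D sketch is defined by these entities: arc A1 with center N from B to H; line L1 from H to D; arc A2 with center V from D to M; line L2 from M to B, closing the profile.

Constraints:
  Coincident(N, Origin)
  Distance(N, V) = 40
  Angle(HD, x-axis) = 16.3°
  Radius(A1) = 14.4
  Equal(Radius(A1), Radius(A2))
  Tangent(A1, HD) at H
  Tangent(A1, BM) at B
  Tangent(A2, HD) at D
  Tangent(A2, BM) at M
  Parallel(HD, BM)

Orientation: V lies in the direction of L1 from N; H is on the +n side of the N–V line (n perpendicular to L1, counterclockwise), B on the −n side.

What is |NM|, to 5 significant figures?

42.513

Tangency of A1 to both parallel lines with radius 14.4 puts H and B at N ± 14.4·n: H = (-4.0416, 13.821), B = (4.0416, -13.821). Equal radii place D and M the same way about V: D = V + 14.4·n = (34.351, 25.048), M = V − 14.4·n = (42.434, -2.5945). Then |NM| = |M − N| = 42.513.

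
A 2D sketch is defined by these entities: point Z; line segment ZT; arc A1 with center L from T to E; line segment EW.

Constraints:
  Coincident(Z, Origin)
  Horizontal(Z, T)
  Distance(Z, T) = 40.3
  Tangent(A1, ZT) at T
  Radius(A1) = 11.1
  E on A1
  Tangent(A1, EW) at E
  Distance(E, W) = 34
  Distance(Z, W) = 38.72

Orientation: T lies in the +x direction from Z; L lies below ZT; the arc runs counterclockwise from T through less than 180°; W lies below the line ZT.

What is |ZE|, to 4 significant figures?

31.06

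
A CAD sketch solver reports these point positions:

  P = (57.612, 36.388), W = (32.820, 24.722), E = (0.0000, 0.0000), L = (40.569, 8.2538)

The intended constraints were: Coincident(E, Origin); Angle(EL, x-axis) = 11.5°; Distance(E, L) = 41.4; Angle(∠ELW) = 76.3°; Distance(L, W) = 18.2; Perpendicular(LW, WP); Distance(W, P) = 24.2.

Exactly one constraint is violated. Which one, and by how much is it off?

Distance(W, P) = 24.2 — off by 3.20.

E = (0.00, 0.00) ✓; EL at 11.50° ✓; |EL| = 41.40 ✓; ∠ELW = 76.30° ✓; |LW| = 18.20 ✓; ∠(LW, WP) = 90.00° ✓; |WP| = 27.40 ✗.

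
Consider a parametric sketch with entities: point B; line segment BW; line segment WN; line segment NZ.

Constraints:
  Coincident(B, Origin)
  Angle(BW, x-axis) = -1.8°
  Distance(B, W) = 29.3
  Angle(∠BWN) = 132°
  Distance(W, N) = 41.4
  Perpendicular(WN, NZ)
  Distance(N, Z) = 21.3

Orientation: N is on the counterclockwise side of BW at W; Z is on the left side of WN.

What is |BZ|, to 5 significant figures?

61.007

B is at the origin; BW runs at -1.8° with length 29.3, so W = 29.3·(cos -1.8°, sin -1.8°) = (29.286, -0.92034). ∠BWN = 132.0°, so WN runs at -1.8° + (180° − 132.0°) = 46.200° from the x-axis; with |WN| = 41.4, N = W + 41.4·(cos 46.200°, sin 46.200°) = (57.940, 28.961). The perpendicularity gives NZ at right angles to WN; with |NZ| = 21.3 on the left of WN, Z = N + 21.3·(-0.72176, 0.69214) = (42.567, 43.703). Then |BZ| = |Z − B| = 61.007.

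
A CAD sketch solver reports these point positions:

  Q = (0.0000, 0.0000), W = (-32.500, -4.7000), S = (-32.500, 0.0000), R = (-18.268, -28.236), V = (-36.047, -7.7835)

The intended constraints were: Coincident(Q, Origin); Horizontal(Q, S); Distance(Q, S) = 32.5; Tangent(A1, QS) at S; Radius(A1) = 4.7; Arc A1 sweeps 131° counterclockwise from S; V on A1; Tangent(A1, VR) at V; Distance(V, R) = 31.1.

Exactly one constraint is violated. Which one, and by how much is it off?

Distance(V, R) = 31.1 — off by 4.00.

Q = (0.00, 0.00) ✓; Q.y = 0.00, S.y = 0.00 ✓; |QS| = 32.50 ✓; ∠(WS, SQ) = 90.00° ✓; |WS| = 4.700 ✓; bearing(W→V) − bearing(W→S) = 131.0° ✓; |WV| = 4.700 ✓; ∠(WV, VR) = 90.00° ✓; |VR| = 27.10 ✗.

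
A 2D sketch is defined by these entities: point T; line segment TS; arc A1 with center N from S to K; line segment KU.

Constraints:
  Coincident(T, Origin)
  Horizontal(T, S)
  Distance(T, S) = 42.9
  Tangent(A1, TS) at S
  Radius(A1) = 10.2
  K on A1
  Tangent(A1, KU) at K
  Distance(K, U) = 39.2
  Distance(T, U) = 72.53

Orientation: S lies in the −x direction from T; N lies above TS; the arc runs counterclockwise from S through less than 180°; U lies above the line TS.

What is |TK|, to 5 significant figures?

37.227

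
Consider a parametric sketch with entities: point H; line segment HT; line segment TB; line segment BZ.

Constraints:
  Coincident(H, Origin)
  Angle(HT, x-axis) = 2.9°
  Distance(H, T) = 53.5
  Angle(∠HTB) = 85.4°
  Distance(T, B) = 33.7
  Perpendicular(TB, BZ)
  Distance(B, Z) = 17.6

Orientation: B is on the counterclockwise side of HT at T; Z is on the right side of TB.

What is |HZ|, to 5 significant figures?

76.783

H is at the origin; HT runs at 2.9° with length 53.5, so T = 53.5·(cos 2.9°, sin 2.9°) = (53.431, 2.7067). ∠HTB = 85.4°, so TB runs at 2.9° + (180° − 85.4°) = 97.500° from the x-axis; with |TB| = 33.7, B = T + 33.7·(cos 97.500°, sin 97.500°) = (49.033, 36.118). TB is perpendicular to BZ; with |BZ| = 17.6 on the right of TB, Z = B + 17.6·(0.99144, 0.13053) = (66.482, 38.416). Then |HZ| = |Z − H| = 76.783.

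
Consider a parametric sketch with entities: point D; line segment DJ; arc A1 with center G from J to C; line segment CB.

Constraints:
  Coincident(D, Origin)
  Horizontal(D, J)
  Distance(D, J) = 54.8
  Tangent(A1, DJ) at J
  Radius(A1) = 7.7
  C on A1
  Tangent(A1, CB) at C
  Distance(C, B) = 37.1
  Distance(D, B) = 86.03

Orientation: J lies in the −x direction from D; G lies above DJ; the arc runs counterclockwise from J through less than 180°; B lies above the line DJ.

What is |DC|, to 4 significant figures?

51.37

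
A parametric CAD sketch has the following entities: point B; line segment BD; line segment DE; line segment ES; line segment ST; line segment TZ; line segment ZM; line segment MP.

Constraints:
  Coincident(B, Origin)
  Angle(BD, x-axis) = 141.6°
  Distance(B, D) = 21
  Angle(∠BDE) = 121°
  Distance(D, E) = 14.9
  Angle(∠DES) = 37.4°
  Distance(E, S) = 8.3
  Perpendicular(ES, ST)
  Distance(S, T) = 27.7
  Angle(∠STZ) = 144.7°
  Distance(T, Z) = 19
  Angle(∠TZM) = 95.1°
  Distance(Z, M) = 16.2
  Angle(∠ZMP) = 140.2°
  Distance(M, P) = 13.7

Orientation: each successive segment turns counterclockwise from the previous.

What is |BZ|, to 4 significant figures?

53.98

B is at the origin; BD runs at 141.6° with length 21.0, so D = (-16.46, 13.04). ∠BDE = 121.0° gives DE at -159.4° from the x-axis; with |DE| = 14.9, E = (-30.40, 7.802). ∠DES = 37.4° gives ES at -16.80° from the x-axis; with |ES| = 8.3, S = (-22.46, 5.403). ES ⟂ ST, so ST runs at 73.20°; with |ST| = 27.7, T = (-14.45, 31.92). ∠STZ = 144.7° gives TZ at 108.5° from the x-axis; with |TZ| = 19.0, Z = (-20.48, 49.94). Then |BZ| = |Z − B| = 53.98.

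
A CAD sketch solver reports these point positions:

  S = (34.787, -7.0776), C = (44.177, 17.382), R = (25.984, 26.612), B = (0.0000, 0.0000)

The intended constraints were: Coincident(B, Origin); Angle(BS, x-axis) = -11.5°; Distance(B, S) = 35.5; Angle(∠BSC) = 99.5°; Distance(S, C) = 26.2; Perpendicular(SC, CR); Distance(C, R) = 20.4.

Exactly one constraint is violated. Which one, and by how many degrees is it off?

Perpendicular(SC, CR) — off by 5.90°.

B = (0.00, 0.00) ✓; BS at -11.50° ✓; |BS| = 35.50 ✓; ∠BSC = 99.50° ✓; |SC| = 26.20 ✓; ∠(SC, CR) = 84.10° ✗; |CR| = 20.40 ✓.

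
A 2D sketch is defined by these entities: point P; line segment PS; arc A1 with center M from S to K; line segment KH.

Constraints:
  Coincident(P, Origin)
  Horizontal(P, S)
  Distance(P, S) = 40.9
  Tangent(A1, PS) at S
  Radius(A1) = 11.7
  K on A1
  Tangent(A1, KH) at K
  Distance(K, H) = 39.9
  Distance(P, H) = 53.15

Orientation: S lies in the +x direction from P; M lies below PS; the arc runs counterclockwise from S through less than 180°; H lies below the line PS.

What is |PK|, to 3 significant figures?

30.9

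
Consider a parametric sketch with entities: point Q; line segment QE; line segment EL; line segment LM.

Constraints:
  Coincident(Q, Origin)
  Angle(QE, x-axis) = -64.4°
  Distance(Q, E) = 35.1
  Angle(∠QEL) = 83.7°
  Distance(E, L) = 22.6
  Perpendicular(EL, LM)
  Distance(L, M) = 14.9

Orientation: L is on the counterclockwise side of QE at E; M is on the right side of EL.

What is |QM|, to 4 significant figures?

53.20

Q is at the origin; QE runs at -64.4° with length 35.1, so E = 35.1·(cos -64.4°, sin -64.4°) = (15.17, -31.65). ∠QEL = 83.7°, so EL runs at -64.4° + (180° − 83.7°) = 31.90° from the x-axis; with |EL| = 22.6, L = E + 22.6·(cos 31.90°, sin 31.90°) = (34.35, -19.71). EL is perpendicular to LM; with |LM| = 14.9 on the right of EL, M = L + 14.9·(0.5284, -0.8490) = (42.23, -32.36). Then |QM| = |M − Q| = 53.20.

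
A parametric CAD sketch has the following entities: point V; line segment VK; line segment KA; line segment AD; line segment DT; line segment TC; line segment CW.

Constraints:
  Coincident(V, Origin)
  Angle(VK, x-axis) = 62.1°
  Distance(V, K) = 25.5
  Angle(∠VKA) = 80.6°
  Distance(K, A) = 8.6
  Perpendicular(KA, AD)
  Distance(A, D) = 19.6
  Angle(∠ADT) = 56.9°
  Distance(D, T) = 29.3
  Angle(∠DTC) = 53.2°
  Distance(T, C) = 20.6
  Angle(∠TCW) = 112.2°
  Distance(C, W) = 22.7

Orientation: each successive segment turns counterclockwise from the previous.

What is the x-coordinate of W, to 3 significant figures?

-10.0

V is at the origin; VK runs at 62.1° with length 25.5, so K = (11.9, 22.5). ∠VKA = 80.6° gives KA at 162° from the x-axis; with |KA| = 8.6, A = (3.78, 25.3). The perpendicularity gives AD at right angles to KA, so AD runs at -108°; with |AD| = 19.6, D = (-2.44, 6.68). ∠ADT = 56.9° gives DT at 14.6° from the x-axis; with |DT| = 29.3, T = (25.9, 14.1). ∠DTC = 53.2° gives TC at 141° from the x-axis; with |TC| = 20.6, C = (9.81, 26.9). ∠TCW = 112.2° gives CW at -151° from the x-axis; with |CW| = 22.7, W = (-10.0, 15.8). So W.x = -10.0.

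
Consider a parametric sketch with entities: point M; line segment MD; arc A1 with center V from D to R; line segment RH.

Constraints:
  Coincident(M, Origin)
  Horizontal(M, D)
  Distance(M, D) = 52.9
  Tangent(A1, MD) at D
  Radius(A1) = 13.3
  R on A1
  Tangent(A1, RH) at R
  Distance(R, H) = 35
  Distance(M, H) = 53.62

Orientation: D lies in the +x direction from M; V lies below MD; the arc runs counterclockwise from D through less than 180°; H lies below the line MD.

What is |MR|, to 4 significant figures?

41.25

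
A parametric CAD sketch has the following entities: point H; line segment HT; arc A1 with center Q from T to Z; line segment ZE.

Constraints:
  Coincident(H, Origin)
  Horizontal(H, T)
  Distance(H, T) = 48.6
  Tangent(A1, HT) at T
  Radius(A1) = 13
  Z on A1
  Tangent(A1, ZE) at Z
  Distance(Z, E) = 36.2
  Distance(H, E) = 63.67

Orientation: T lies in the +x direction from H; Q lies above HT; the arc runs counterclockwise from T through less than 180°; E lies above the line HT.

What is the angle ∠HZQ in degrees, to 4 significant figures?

15.22°

Checks: |QZ| = 13.00 ✓; ∠(QZ, ZE) = 90.00° ✓; |ZE| = 36.20 ✓; |HE| = 63.67 ✓.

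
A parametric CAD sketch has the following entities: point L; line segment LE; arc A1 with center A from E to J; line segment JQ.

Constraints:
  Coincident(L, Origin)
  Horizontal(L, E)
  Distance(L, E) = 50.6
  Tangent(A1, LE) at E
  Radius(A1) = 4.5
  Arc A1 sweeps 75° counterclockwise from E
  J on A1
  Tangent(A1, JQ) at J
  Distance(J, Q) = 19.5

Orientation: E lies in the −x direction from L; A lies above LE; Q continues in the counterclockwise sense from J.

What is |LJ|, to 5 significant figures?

46.373

L is at the origin; L and E share the same y with |LE| = 50.6 and E on the −x side, so E = (-50.600, 0.0000). The tangent condition forces AE to be normal to LE, so A = E + (0, 4.5) = (-50.600, 4.5000). On A1, E sits at bearing -90° from A; a 75° counterclockwise sweep puts J at bearing -15°, so J = A + 4.5·(cos -15°, sin -15°) = (-46.253, 3.3353). Then |LJ| = |J − L| = 46.373.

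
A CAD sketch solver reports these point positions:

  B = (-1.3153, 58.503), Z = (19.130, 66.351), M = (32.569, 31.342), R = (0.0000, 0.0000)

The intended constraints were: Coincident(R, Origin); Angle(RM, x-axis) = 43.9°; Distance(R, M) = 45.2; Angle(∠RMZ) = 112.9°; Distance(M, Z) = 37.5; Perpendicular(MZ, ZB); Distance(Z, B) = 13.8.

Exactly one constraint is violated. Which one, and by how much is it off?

Distance(Z, B) = 13.8 — off by 8.10.

R = (0.00, 0.00) ✓; RM at 43.90° ✓; |RM| = 45.20 ✓; ∠RMZ = 112.9° ✓; |MZ| = 37.50 ✓; ∠(MZ, ZB) = 90.00° ✓; |ZB| = 21.90 ✗.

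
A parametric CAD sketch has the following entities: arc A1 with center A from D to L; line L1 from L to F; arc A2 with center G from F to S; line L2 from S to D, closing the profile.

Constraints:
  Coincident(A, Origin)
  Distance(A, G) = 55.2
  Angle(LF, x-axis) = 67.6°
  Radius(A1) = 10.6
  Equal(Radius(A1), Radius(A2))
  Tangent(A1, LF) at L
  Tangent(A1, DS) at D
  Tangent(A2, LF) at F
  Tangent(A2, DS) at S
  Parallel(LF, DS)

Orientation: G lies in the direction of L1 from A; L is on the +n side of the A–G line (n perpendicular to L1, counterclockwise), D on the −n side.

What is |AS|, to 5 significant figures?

56.209

The slot axis is L1's direction at 67.6°, so u = (cos 67.6°, sin 67.6°) = (0.38107, 0.92455) and n = (−sin 67.6°, cos 67.6°) = (-0.92455, 0.38107). A is at the origin and G lies 55.2 along u from A, so G = 55.2·u = (21.035, 51.035). Tangency of A1 to both parallel lines with radius 10.6 puts L and D at A ± 10.6·n: L = (-9.8002, 4.0393), D = (9.8002, -4.0393). Equal radii place F and S the same way about G: F = G + 10.6·n = (11.235, 55.074), S = G − 10.6·n = (30.835, 46.996). Then |AS| = |S − A| = 56.209.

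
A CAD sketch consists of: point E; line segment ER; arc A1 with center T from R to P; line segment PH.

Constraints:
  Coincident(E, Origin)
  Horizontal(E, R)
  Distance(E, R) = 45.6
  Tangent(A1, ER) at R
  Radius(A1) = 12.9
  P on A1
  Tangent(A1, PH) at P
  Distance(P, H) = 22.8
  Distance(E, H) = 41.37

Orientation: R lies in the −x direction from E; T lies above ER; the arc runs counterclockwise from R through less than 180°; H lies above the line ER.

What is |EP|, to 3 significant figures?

34.5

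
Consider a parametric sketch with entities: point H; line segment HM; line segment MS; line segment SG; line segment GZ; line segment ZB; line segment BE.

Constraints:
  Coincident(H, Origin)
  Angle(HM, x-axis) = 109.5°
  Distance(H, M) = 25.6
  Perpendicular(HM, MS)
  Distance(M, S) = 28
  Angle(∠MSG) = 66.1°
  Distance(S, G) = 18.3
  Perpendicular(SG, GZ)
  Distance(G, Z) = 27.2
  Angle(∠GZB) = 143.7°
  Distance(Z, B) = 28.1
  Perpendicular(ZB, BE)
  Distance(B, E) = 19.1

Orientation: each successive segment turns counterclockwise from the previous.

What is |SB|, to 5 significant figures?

49.874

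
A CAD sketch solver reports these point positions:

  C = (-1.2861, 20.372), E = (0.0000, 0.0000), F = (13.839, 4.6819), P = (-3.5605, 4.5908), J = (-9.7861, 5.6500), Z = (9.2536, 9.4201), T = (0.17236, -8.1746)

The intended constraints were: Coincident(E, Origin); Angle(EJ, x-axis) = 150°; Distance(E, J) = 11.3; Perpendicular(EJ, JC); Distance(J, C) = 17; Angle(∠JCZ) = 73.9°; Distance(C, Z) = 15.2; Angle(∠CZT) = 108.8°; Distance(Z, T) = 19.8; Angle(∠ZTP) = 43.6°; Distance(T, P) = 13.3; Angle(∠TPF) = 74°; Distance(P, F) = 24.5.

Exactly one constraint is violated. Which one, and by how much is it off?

Distance(P, F) = 24.5 — off by 7.10.

E = (0.00, 0.00) ✓; EJ at 150.0° ✓; |EJ| = 11.30 ✓; ∠(EJ, JC) = 90.00° ✓; |JC| = 17.00 ✓; ∠JCZ = 73.90° ✓; |CZ| = 15.20 ✓; ∠CZT = 108.8° ✓; |ZT| = 19.80 ✓; ∠ZTP = 43.60° ✓; |TP| = 13.30 ✓; ∠TPF = 74.00° ✓; |PF| = 17.40 ✗.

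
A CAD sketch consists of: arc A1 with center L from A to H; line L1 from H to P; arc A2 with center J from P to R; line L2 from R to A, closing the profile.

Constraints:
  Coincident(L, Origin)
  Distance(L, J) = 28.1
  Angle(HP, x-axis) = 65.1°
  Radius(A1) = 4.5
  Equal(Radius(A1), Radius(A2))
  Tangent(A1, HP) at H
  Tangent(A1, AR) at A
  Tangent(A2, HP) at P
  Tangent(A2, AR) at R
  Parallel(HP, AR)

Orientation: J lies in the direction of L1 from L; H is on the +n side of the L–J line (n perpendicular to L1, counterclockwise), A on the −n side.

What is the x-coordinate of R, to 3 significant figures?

15.9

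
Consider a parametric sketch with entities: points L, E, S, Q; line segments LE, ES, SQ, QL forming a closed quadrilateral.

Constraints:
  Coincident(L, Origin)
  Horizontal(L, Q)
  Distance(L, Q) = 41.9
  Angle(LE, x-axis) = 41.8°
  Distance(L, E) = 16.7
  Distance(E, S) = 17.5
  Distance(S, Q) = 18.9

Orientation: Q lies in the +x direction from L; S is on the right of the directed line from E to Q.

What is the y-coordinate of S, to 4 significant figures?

-2.684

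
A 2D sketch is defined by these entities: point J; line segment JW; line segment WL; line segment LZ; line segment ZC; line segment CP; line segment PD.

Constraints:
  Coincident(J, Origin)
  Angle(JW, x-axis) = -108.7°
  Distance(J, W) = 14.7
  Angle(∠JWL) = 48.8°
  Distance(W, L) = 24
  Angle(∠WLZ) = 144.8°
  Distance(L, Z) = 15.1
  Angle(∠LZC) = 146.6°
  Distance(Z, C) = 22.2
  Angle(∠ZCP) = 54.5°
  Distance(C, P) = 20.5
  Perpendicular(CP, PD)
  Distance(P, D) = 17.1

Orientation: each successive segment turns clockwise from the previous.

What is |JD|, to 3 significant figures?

19.3

J is at the origin; JW runs at -108.7° with length 14.7, so W = (-4.71, -13.9). ∠JWL = 48.8° gives WL at 120° from the x-axis; with |WL| = 24.0, L = (-16.7, 6.84). ∠WLZ = 144.8° gives LZ at 84.9° from the x-axis; with |LZ| = 15.1, Z = (-15.4, 21.9). ∠LZC = 146.6° gives ZC at 51.5° from the x-axis; with |ZC| = 22.2, C = (-1.59, 39.3). ∠ZCP = 54.5° gives CP at -74.0° from the x-axis; with |CP| = 20.5, P = (4.06, 19.5). CP ⟂ PD, so PD runs at -164°; with |PD| = 17.1, D = (-12.4, 14.8). Then |JD| = |D − J| = 19.3.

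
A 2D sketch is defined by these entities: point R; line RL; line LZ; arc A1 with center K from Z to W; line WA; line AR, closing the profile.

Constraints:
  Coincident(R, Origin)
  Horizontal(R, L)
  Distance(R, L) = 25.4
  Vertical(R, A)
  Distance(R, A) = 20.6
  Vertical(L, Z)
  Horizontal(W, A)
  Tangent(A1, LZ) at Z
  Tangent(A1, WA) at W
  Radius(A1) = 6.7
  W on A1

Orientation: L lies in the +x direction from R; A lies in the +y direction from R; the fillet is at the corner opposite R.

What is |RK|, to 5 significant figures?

23.300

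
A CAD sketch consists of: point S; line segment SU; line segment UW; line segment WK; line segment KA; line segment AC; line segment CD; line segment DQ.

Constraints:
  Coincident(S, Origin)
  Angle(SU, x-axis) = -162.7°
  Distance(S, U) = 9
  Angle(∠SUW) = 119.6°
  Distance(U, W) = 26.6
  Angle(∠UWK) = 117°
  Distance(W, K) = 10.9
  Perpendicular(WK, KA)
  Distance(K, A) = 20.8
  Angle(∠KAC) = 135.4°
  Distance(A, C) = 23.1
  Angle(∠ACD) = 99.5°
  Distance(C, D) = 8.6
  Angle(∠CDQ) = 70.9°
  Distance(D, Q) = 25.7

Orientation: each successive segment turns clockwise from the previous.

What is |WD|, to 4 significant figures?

34.59

S is at the origin; SU runs at -162.7° with length 9.0, so U = (-8.593, -2.676). ∠SUW = 119.6° gives UW at 136.9° from the x-axis; with |UW| = 26.6, W = (-28.02, 15.50). ∠UWK = 117.0° gives WK at 73.90° from the x-axis; with |WK| = 10.9, K = (-24.99, 25.97). The perpendicularity gives KA at right angles to WK, so KA runs at -16.10°; with |KA| = 20.8, A = (-5.008, 20.20). ∠KAC = 135.4° gives AC at -60.70° from the x-axis; with |AC| = 23.1, C = (6.297, 0.05826). ∠ACD = 99.5° gives CD at -141.2° from the x-axis; with |CD| = 8.6, D = (-0.4058, -5.331). Then |WD| = |D − W| = 34.59.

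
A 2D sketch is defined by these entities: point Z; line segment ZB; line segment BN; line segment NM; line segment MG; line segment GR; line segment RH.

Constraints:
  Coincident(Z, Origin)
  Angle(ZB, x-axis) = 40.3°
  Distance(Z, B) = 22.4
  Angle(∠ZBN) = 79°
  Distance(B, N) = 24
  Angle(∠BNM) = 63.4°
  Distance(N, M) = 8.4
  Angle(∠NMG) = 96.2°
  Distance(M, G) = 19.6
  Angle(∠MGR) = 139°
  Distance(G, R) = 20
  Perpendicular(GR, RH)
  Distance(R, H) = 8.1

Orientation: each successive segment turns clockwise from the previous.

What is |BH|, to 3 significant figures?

20.8

Z is at the origin; ZB runs at 40.3° with length 22.4, so B = (17.1, 14.5). ∠ZBN = 79.0° gives BN at -60.7° from the x-axis; with |BN| = 24.0, N = (28.8, -6.44). ∠BNM = 63.4° gives NM at -177° from the x-axis; with |NM| = 8.4, M = (20.4, -6.84). ∠NMG = 96.2° gives MG at 98.9° from the x-axis; with |MG| = 19.6, G = (17.4, 12.5). ∠MGR = 139.0° gives GR at 57.9° from the x-axis; with |GR| = 20.0, R = (28.0, 29.5). GR ⟂ RH, so RH runs at -32.1°; with |RH| = 8.1, H = (34.9, 25.2). Then |BH| = |H − B| = 20.8.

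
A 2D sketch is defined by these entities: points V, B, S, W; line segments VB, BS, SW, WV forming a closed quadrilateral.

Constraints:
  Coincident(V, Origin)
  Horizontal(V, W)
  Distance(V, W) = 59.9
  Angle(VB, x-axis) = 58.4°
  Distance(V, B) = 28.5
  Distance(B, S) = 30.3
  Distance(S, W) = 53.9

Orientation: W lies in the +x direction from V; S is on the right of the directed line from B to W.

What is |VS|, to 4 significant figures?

7.813

Checks: |BS| = 30.30 ✓; |SW| = 53.90 ✓.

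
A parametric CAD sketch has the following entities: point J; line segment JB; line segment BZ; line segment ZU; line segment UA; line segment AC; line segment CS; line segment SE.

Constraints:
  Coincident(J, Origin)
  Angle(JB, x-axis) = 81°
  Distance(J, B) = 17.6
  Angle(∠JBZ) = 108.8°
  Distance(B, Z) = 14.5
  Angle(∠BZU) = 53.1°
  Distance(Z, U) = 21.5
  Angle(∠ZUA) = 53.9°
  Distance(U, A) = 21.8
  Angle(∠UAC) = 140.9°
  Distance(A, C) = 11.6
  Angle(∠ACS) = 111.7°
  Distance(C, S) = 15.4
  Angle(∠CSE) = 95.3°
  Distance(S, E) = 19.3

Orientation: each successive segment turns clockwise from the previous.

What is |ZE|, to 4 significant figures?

5.375

∠ACS = 111.7° gives CS at 9.400° from the x-axis; with |CS| = 15.4, S = (15.08, 34.02). ∠CSE = 95.3° gives SE at -75.30° from the x-axis; with |SE| = 19.3, E = (19.98, 15.35). Then |ZE| = |E − Z| = 5.375.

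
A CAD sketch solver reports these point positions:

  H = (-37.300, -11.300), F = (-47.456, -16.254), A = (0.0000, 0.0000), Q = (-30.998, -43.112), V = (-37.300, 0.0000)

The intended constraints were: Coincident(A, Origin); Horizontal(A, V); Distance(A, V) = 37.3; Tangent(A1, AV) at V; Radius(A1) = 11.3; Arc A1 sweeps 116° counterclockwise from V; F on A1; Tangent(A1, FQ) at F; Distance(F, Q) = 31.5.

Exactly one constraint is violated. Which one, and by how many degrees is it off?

Tangent(A1, FQ) at F — off by 5.50°.

A = (0.00, 0.00) ✓; A.y = 0.00, V.y = 0.00 ✓; |AV| = 37.30 ✓; ∠(HV, VA) = 90.00° ✓; |HV| = 11.30 ✓; bearing(H→F) − bearing(H→V) = 116.0° ✓; |HF| = 11.30 ✓; ∠(HF, FQ) = 84.50° ✗; |FQ| = 31.50 ✓.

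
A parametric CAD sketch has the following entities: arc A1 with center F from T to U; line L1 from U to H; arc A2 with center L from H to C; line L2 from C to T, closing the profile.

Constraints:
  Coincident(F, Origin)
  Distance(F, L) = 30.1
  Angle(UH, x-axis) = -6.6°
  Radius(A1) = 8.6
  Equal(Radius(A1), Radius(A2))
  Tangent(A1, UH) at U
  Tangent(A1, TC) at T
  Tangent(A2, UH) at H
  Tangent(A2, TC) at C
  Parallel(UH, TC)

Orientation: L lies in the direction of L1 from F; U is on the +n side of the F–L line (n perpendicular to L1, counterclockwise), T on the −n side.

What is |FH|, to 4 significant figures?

31.30

The slot axis is L1's direction at -6.6°, so u = (cos -6.6°, sin -6.6°) = (0.9934, -0.1149) and n = (−sin -6.6°, cos -6.6°) = (0.1149, 0.9934). F is at the origin and L lies 30.1 along u from F, so L = 30.1·u = (29.90, -3.460). Tangency of A1 to both parallel lines with radius 8.6 puts U and T at F ± 8.6·n: U = (0.9885, 8.543), T = (-0.9885, -8.543). Equal radii place H and C the same way about L: H = L + 8.6·n = (30.89, 5.083), C = L − 8.6·n = (28.91, -12.00). Then |FH| = |H − F| = 31.30.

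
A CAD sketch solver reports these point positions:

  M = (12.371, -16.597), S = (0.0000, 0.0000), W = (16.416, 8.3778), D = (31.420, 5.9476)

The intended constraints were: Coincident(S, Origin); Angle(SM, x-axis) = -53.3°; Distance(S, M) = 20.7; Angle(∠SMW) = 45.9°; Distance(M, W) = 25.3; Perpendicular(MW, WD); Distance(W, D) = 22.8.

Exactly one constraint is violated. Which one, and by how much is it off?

Distance(W, D) = 22.8 — off by 7.60.

S = (0.00, 0.00) ✓; SM at -53.30° ✓; |SM| = 20.70 ✓; ∠SMW = 45.90° ✓; |MW| = 25.30 ✓; ∠(MW, WD) = 90.00° ✓; |WD| = 15.20 ✗.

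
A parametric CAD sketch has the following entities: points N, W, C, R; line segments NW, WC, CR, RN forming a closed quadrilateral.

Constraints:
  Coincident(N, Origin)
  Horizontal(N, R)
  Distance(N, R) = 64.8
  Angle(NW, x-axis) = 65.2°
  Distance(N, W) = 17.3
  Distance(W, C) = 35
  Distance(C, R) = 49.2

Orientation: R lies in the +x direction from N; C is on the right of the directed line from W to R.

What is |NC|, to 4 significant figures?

25.55

N is at the origin; N and R share the same y with |NR| = 64.8 and R in +x, so R = (64.8, 0). NW runs at 65.2° with |NW| = 17.3, so W = (7.257, 15.70). C is determined by |WC| = 35.0 and |CR| = 49.2 together: it lies at the intersection of circle(W, 35.0) and circle(R, 49.2). With |WR| = 59.65, the foot of the radical line on WR is 19.80 from W and the perpendicular offset is √(35.0² − 19.80²) = 28.86. Taking the right-of-WR solution: C = (18.76, -17.35).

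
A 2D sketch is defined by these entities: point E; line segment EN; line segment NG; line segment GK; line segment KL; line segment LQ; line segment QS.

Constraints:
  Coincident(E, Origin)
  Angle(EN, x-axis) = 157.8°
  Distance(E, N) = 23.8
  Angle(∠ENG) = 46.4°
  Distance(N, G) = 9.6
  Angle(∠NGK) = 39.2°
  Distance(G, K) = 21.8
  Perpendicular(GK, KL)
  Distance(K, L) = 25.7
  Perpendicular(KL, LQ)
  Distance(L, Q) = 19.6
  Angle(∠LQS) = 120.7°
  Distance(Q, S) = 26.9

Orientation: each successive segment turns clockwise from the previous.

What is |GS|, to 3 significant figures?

11.8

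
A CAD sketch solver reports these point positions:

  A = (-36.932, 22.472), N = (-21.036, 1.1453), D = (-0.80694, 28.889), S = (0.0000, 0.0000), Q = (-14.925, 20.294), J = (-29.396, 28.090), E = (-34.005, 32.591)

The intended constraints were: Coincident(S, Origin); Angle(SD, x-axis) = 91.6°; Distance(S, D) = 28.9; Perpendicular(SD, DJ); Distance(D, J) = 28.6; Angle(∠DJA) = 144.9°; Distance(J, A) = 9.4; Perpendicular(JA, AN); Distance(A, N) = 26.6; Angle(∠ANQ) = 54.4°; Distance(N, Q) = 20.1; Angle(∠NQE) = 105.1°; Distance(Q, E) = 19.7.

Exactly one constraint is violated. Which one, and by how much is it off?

Distance(Q, E) = 19.7 — off by 3.00.

S = (0.00, 0.00) ✓; SD at 91.60° ✓; |SD| = 28.90 ✓; ∠(SD, DJ) = 90.00° ✓; |DJ| = 28.60 ✓; ∠DJA = 144.9° ✓; |JA| = 9.400 ✓; ∠(JA, AN) = 90.00° ✓; |AN| = 26.60 ✓; ∠ANQ = 54.40° ✓; |NQ| = 20.10 ✓; ∠NQE = 105.1° ✓; |QE| = 22.70 ✗.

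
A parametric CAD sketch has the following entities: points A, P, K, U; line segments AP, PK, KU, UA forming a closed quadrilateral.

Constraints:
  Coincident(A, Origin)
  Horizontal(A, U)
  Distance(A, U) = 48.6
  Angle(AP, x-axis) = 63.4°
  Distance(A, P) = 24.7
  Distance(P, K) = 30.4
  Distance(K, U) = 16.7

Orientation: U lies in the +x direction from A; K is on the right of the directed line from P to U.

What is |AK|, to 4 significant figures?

31.90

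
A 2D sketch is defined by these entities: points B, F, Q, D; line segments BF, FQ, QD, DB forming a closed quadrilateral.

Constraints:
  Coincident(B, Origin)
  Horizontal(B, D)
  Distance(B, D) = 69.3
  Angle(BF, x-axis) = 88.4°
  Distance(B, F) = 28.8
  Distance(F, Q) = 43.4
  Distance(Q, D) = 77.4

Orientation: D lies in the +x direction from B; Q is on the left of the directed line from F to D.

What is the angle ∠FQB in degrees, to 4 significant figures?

13.41°

B is at the origin; B and D share the same y with |BD| = 69.3 and D in +x, so D = (69.3, 0). BF runs at 88.4° with |BF| = 28.8, so F = (0.8041, 28.79). Q is determined by |FQ| = 43.4 and |QD| = 77.4 together: it lies at the intersection of circle(F, 43.4) and circle(D, 77.4). With |FD| = 74.30, the foot of the radical line on FD is 9.511 from F and the perpendicular offset is √(43.4² − 9.511²) = 42.35. Taking the left-of-FD solution: Q = (25.98, 64.14).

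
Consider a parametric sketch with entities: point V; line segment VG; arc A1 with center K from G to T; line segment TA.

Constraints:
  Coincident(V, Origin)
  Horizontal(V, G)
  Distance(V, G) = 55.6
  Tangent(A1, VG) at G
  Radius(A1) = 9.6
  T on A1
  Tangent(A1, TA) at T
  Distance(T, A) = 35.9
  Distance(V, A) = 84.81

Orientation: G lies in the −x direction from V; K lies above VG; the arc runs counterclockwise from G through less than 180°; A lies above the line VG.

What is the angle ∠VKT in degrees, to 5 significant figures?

53.781°

V is at the origin; V and G share the same y with |VG| = 55.6 and G on the −x side, so G = (-55.600, 0.0000). Tangency of A1 to VG means the radius KG is perpendicular to VG, so K = G + (0, 9.6) = (-55.600, 9.6000). Since KT ⟂ TA (tangency), |KA| = √(9.6² + 35.9²) = 37.161 regardless of where T sits on A1. So A lies on both circle(V, 84.81) and circle(K, 37.161); the above-VG intersection is A = (-73.624, 42.098). T is the foot of the tangent from A: T = (-48.693, 16.267).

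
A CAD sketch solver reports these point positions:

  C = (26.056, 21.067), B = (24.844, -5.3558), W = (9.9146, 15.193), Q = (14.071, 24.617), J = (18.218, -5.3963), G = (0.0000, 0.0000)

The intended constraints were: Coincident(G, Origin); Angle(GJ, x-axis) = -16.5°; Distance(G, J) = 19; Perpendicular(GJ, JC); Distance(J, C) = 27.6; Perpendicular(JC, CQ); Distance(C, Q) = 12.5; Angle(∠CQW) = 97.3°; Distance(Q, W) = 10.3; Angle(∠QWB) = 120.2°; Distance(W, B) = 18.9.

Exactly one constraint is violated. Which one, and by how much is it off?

Distance(W, B) = 18.9 — off by 6.50.

G = (0.00, 0.00) ✓; GJ at -16.50° ✓; |GJ| = 19.00 ✓; ∠(GJ, JC) = 90.00° ✓; |JC| = 27.60 ✓; ∠(JC, CQ) = 90.00° ✓; |CQ| = 12.50 ✓; ∠CQW = 97.30° ✓; |QW| = 10.30 ✓; ∠QWB = 120.2° ✓; |WB| = 25.40 ✗.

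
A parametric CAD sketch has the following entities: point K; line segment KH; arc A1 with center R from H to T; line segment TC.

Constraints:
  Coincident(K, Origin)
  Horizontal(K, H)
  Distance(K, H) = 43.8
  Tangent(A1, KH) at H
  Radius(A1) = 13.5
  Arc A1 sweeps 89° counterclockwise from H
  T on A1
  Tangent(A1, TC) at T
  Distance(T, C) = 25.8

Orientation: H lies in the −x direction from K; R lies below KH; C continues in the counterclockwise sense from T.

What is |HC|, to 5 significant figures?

41.476

K is at the origin; KH is horizontal with |KH| = 43.8 and H on the −x side, so H = (-43.800, 0.0000). A1 meets KH tangentially, so RH is at right angles to KH, so R = H + (0, -13.5) = (-43.800, -13.500). On A1, H sits at bearing 90° from R; an 89° counterclockwise sweep puts T at bearing 179°, so T = R + 13.5·(cos 179°, sin 179°) = (-57.298, -13.264). Tangency of A1 to TC means the radius RT is perpendicular to TC, so TC runs along (−sin 179°, cos 179°); with |TC| = 25.8, C = (-57.748, -39.060). Then |HC| = |C − H| = 41.476.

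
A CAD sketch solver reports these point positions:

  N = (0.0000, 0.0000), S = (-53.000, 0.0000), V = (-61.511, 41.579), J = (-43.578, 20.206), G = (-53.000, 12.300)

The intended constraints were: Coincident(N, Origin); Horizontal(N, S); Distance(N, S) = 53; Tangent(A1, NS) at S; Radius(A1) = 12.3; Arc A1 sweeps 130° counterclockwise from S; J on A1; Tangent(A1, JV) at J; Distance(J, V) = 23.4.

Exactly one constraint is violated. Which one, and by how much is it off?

Distance(J, V) = 23.4 — off by 4.50.

N = (0.00, 0.00) ✓; N.y = 0.00, S.y = 0.00 ✓; |NS| = 53.00 ✓; ∠(GS, SN) = 90.00° ✓; |GS| = 12.30 ✓; bearing(G→J) − bearing(G→S) = 130.0° ✓; |GJ| = 12.30 ✓; ∠(GJ, JV) = 90.00° ✓; |JV| = 27.90 ✗.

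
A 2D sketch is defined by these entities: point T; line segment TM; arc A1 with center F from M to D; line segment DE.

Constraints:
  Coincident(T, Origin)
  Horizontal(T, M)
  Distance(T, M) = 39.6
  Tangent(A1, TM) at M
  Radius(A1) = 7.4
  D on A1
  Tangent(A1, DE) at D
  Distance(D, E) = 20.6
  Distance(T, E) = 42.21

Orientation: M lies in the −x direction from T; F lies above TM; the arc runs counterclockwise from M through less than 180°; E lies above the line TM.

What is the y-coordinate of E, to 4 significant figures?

27.83

T is at the origin; TM is horizontal with |TM| = 39.6 and M on the −x side, so M = (-39.60, 0.000). A1 meets TM tangentially, so FM is at right angles to TM, so F = M + (0, 7.4) = (-39.60, 7.400). Since FD ⟂ DE (tangency), |FE| = √(7.4² + 20.6²) = 21.89 regardless of where D sits on A1. So E lies on both circle(T, 42.21) and circle(F, 21.89); the above-TM intersection is E = (-31.74, 27.83). D is the foot of the tangent from E: D = (-32.20, 7.233).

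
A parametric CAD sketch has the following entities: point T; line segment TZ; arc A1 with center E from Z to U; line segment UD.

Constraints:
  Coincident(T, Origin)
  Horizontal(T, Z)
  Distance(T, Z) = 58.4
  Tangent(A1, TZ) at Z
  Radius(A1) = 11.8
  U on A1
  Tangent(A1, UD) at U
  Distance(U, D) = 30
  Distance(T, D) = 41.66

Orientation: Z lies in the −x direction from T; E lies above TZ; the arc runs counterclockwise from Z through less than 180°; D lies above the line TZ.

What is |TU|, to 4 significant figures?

49.30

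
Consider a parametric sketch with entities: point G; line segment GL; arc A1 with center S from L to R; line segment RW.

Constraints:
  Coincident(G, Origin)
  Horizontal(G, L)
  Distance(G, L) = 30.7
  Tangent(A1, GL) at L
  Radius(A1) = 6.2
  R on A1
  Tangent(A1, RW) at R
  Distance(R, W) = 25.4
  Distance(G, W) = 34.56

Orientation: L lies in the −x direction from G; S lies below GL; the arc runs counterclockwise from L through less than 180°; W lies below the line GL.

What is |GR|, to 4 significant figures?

36.80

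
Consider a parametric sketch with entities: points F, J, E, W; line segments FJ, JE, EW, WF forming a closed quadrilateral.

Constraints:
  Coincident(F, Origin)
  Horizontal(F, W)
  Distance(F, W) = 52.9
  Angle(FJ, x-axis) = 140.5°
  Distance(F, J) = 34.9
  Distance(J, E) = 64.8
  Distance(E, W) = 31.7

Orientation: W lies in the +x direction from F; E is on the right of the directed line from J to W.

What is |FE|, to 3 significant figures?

30.0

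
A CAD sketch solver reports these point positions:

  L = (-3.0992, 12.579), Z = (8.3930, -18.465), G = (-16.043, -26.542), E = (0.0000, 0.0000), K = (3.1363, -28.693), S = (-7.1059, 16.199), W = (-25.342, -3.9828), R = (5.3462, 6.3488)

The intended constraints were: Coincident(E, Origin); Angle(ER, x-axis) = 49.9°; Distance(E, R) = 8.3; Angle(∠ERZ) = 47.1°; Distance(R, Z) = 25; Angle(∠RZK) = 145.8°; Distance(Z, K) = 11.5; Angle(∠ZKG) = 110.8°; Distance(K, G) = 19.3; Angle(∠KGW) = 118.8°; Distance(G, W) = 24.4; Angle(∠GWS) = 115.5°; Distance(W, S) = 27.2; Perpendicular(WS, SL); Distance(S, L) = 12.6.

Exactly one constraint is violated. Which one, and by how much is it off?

Distance(S, L) = 12.6 — off by 7.20.

E = (0.00, 0.00) ✓; ER at 49.90° ✓; |ER| = 8.300 ✓; ∠ERZ = 47.10° ✓; |RZ| = 25.00 ✓; ∠RZK = 145.8° ✓; |ZK| = 11.50 ✓; ∠ZKG = 110.8° ✓; |KG| = 19.30 ✓; ∠KGW = 118.8° ✓; |GW| = 24.40 ✓; ∠GWS = 115.5° ✓; |WS| = 27.20 ✓; ∠(WS, SL) = 90.00° ✓; |SL| = 5.400 ✗.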